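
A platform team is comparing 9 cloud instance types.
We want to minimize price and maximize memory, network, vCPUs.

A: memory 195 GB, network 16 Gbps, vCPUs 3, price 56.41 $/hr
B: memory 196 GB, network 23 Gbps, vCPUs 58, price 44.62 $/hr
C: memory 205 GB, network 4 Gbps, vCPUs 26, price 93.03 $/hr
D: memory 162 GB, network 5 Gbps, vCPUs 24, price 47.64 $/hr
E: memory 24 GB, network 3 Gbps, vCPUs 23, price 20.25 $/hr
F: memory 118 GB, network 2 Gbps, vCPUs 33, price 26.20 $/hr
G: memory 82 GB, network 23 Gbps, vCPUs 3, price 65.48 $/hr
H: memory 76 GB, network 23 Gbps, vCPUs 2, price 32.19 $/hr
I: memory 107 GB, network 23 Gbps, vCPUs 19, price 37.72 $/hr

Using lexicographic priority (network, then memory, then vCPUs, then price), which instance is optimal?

B

First maximize network: best is 23, kept {B, G, H, I}.
Then maximize memory: best is 196, kept {B}.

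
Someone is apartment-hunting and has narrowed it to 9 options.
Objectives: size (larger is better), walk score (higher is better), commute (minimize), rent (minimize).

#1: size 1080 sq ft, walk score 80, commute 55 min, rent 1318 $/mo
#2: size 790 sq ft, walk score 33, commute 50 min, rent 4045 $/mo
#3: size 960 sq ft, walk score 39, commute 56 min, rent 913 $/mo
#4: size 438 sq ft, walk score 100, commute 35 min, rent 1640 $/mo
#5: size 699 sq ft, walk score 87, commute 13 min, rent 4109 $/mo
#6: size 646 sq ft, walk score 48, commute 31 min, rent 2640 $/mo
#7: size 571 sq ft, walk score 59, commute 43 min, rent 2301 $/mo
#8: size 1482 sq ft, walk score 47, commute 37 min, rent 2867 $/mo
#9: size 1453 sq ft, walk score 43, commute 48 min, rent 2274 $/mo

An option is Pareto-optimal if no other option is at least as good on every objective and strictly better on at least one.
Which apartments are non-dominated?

#1: not dominated.
#2: dominated by #8 (size 1482≥790, walk score 47≥33, commute 37≤50, rent 2867≤4045).
#3: not dominated (best rent).
#4: not dominated (best walk score).
#5: not dominated (best commute).
#6: not dominated.
#7: not dominated.
#8: not dominated (best size).
#9: not dominated.

#1, #3, #4, #5, #6, #7, #8, #9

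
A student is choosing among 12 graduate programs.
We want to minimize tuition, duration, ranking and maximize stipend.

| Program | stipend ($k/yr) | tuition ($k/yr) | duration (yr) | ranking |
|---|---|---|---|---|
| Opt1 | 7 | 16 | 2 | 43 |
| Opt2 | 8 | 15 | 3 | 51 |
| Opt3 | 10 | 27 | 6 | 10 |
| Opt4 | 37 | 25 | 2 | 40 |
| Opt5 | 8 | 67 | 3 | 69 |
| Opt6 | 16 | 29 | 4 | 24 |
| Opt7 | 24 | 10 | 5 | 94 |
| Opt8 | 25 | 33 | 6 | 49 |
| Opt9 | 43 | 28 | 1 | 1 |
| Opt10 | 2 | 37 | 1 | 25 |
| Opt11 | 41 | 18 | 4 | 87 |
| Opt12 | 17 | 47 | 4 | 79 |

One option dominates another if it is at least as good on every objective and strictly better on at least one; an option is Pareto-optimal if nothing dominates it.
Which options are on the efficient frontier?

Opt1, Opt2, Opt3, Opt4, Opt7, Opt9, Opt11

Opt1: not dominated.
Opt2: not dominated.
Opt3: not dominated.
Opt4: not dominated.
Opt5: dominated by Opt2 (stipend 8≥8, tuition 15≤67, duration 3≤3, ranking 51≤69).
Opt6: dominated by Opt9 (stipend 43≥16, tuition 28≤29, duration 1≤4, ranking 1≤24).
Opt7: not dominated (best tuition).
Opt8: dominated by Opt4 (stipend 37≥25, tuition 25≤33, duration 2≤6, ranking 40≤49).
Opt9: not dominated (best stipend).
Opt10: dominated by Opt9 (stipend 43≥2, tuition 28≤37, duration 1≤1, ranking 1≤25).
Opt11: not dominated.
Opt12: dominated by Opt4 (stipend 37≥17, tuition 25≤47, duration 2≤4, ranking 40≤79).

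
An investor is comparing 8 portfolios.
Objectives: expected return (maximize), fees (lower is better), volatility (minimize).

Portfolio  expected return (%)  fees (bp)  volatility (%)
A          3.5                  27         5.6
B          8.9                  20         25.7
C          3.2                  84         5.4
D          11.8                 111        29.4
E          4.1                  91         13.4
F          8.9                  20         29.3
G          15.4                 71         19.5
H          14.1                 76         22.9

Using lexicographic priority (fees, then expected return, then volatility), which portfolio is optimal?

First minimize fees: best is 20, kept {B, F}.
Then maximize expected return: best is 8.9, kept {B, F}.
Then minimize volatility: best is 25.7, kept {B}.

B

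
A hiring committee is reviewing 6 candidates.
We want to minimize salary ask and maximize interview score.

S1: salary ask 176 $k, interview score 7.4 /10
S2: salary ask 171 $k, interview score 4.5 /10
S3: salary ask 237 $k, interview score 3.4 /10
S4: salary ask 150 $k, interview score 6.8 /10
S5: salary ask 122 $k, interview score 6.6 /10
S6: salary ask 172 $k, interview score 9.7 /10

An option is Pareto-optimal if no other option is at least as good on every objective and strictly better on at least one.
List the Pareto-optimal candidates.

S4, S5, S6

S1: dominated by S6 (salary ask 172≤176, interview score 9.7≥7.4).
S2: dominated by S4 (salary ask 150≤171, interview score 6.8≥4.5).
S3: dominated by S1 (salary ask 176≤237, interview score 7.4≥3.4).
S4: not dominated.
S5: not dominated (best salary ask).
S6: not dominated (best interview score).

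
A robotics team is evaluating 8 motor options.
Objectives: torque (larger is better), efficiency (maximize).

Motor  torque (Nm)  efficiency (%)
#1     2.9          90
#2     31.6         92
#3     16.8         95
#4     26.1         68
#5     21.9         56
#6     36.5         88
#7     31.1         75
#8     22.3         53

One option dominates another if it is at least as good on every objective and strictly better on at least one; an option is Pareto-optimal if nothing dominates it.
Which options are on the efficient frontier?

#2, #3, #6

#1: dominated by #2 (torque 31.6≥2.9, efficiency 92≥90).
#2: not dominated.
#3: not dominated (best efficiency).
#4: dominated by #2 (torque 31.6≥26.1, efficiency 92≥68).
#5: dominated by #2 (torque 31.6≥21.9, efficiency 92≥56).
#6: not dominated (best torque).
#7: dominated by #2 (torque 31.6≥31.1, efficiency 92≥75).
#8: dominated by #2 (torque 31.6≥22.3, efficiency 92≥53).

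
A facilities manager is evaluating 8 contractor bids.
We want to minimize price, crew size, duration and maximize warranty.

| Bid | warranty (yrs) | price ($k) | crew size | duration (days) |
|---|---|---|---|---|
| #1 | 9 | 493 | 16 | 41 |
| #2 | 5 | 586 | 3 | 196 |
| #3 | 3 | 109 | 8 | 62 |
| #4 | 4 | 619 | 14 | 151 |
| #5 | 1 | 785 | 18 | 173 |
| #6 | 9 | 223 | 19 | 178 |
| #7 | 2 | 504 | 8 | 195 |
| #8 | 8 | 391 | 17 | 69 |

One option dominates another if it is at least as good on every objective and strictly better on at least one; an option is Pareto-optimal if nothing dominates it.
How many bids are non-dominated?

#1: not dominated (best duration).
#2: not dominated (best crew size).
#3: not dominated (best price).
#4: not dominated.
#5: dominated by #1 (warranty 9≥1, price 493≤785, crew size 16≤18, duration 41≤173).
#6: not dominated.
#7: dominated by #3 (warranty 3≥2, price 109≤504, crew size 8≤8, duration 62≤195).
#8: not dominated.
Pareto-optimal: #1, #2, #3, #4, #6, #8 → 6.

6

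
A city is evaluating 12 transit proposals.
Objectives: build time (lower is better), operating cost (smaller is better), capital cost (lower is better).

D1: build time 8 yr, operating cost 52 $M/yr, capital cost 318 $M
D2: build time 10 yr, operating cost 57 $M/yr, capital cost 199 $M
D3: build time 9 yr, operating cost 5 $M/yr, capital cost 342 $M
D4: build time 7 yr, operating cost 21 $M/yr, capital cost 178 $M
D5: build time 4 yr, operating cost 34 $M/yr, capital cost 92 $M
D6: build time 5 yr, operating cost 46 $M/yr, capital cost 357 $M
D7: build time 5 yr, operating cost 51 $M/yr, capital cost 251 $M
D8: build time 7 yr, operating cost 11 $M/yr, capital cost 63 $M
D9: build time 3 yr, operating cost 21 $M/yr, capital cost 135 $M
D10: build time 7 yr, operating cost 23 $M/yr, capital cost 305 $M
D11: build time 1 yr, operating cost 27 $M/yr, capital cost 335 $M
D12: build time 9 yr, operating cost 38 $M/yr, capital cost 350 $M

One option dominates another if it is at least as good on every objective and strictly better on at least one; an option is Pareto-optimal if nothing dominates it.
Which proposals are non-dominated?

D3, D5, D8, D9, D11

D1: dominated by D4 (build time 7≤8, operating cost 21≤52, capital cost 178≤318).
D2: dominated by D4 (build time 7≤10, operating cost 21≤57, capital cost 178≤199).
D3: not dominated (best operating cost).
D4: dominated by D8 (build time 7≤7, operating cost 11≤21, capital cost 63≤178).
D5: not dominated.
D6: dominated by D5 (build time 4≤5, operating cost 34≤46, capital cost 92≤357).
D7: dominated by D5 (build time 4≤5, operating cost 34≤51, capital cost 92≤251).
D8: not dominated (best capital cost).
D9: not dominated.
D10: dominated by D4 (build time 7≤7, operating cost 21≤23, capital cost 178≤305).
D11: not dominated (best build time).
D12: dominated by D3 (build time 9≤9, operating cost 5≤38, capital cost 342≤350).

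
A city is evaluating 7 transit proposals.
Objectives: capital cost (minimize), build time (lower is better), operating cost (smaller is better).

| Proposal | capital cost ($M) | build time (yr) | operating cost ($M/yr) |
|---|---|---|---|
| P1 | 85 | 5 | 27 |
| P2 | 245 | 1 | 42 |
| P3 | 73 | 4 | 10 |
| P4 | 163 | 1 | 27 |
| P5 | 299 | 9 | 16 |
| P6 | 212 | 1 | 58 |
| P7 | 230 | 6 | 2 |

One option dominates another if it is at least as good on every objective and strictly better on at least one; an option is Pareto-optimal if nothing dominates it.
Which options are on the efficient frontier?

P3, P4, P7

P1: dominated by P3 (capital cost 73≤85, build time 4≤5, operating cost 10≤27).
P2: dominated by P4 (capital cost 163≤245, build time 1≤1, operating cost 27≤42).
P3: not dominated (best capital cost).
P4: not dominated.
P5: dominated by P3 (capital cost 73≤299, build time 4≤9, operating cost 10≤16).
P6: dominated by P4 (capital cost 163≤212, build time 1≤1, operating cost 27≤58).
P7: not dominated (best operating cost).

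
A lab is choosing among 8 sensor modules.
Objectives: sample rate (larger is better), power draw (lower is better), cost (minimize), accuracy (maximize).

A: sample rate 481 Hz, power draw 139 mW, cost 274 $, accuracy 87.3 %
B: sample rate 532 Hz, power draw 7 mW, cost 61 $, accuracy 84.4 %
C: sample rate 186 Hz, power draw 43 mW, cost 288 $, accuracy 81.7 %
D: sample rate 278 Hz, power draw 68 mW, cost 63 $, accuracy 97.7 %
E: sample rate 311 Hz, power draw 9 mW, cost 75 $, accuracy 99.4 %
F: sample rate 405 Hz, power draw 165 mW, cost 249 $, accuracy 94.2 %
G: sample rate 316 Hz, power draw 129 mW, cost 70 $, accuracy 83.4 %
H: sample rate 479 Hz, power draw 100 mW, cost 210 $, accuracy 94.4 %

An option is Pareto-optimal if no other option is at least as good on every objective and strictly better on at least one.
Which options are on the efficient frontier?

A: not dominated.
B: not dominated (best sample rate).
C: dominated by B (sample rate 532≥186, power draw 7≤43, cost 61≤288, accuracy 84.4≥81.7).
D: not dominated.
E: not dominated (best accuracy).
F: dominated by H (sample rate 479≥405, power draw 100≤165, cost 210≤249, accuracy 94.4≥94.2).
G: dominated by B (sample rate 532≥316, power draw 7≤129, cost 61≤70, accuracy 84.4≥83.4).
H: not dominated.

A, B, D, E, H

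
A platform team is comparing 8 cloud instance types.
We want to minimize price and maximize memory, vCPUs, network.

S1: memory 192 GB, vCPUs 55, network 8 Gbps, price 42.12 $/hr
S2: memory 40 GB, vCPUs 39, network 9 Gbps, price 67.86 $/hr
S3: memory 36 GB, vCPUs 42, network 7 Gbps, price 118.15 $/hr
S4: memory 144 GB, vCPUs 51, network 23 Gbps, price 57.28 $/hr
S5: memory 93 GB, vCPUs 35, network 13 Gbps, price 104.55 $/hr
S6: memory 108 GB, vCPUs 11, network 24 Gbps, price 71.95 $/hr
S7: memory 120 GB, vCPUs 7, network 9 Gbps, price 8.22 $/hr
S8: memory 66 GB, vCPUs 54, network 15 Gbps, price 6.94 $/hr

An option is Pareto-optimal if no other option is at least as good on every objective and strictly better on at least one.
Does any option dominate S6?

S1: worse on network (8 vs 24).
S2: worse on memory (40 vs 108).
S3: worse on memory (36 vs 108).
S4: worse on network (23 vs 24).
S5: worse on memory (93 vs 108).
S7: worse on vCPUs (7 vs 11).
S8: worse on memory (66 vs 108).
No option is at least as good as S6 on every objective and strictly better on one.

No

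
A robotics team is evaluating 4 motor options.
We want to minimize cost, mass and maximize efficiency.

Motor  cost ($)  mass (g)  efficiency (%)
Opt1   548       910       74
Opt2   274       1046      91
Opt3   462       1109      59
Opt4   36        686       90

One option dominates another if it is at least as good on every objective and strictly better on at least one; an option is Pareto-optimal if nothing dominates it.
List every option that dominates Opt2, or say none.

Opt1: worse on cost (548 vs 274).
Opt3: worse on cost (462 vs 274).
Opt4: worse on efficiency (90 vs 91).
No option dominates Opt2.

none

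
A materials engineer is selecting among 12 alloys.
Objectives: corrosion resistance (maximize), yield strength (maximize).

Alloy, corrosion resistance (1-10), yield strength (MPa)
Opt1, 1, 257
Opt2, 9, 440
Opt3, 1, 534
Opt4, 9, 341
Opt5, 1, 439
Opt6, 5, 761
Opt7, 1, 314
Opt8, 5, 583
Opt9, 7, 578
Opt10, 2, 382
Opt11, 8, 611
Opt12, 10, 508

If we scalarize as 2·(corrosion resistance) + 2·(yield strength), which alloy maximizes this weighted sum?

Opt6

Opt1: 2·1 + 2·257 = 516
Opt2: 2·9 + 2·440 = 898
Opt3: 2·1 + 2·534 = 1070
Opt4: 2·9 + 2·341 = 700
Opt5: 2·1 + 2·439 = 880
Opt6: 2·5 + 2·761 = 1532
Opt7: 2·1 + 2·314 = 630
Opt8: 2·5 + 2·583 = 1176
Opt9: 2·7 + 2·578 = 1170
Opt10: 2·2 + 2·382 = 768
Opt11: 2·8 + 2·611 = 1238
Opt12: 2·10 + 2·508 = 1036
Highest: Opt6 at 1532.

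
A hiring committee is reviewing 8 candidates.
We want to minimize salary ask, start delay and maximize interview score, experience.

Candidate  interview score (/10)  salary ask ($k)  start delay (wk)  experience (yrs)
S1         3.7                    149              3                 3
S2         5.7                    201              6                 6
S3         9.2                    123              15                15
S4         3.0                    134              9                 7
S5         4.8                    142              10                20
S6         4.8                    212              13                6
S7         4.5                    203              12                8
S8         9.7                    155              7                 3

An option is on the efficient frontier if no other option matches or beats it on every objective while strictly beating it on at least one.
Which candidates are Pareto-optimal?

S1, S2, S3, S4, S5, S8

S1: not dominated (best start delay).
S2: not dominated.
S3: not dominated (best salary ask).
S4: not dominated.
S5: not dominated (best experience).
S6: dominated by S2 (interview score 5.7≥4.8, salary ask 201≤212, start delay 6≤13, experience 6≥6).
S7: dominated by S5 (interview score 4.8≥4.5, salary ask 142≤203, start delay 10≤12, experience 20≥8).
S8: not dominated (best interview score).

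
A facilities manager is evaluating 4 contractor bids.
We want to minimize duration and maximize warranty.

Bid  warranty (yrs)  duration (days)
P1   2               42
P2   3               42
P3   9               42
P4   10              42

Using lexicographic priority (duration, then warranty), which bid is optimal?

First minimize duration: best is 42, kept {P1, P2, P3, P4}.
Then maximize warranty: best is 10, kept {P4}.

P4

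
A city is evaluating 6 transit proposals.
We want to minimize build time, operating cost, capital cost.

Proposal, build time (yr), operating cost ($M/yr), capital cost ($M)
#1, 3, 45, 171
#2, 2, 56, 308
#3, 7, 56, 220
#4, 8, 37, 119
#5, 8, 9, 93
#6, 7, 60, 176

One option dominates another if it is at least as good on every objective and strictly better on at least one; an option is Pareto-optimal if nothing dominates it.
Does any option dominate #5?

No

#1: worse on operating cost (45 vs 9).
#2: worse on operating cost (56 vs 9).
#3: worse on operating cost (56 vs 9).
#4: worse on operating cost (37 vs 9).
#6: worse on operating cost (60 vs 9).
No option is at least as good as #5 on every objective and strictly better on one.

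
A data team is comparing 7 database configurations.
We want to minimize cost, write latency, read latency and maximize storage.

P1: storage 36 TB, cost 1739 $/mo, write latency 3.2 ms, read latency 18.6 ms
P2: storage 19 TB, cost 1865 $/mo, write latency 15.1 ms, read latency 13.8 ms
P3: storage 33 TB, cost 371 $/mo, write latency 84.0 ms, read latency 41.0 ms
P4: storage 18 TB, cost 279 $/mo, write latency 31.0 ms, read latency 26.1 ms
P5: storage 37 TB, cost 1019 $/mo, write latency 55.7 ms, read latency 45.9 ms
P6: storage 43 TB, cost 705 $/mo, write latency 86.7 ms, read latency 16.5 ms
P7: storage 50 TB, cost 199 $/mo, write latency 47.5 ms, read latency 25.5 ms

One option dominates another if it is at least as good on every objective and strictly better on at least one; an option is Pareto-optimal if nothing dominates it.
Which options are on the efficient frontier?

P1: not dominated (best write latency).
P2: not dominated (best read latency).
P3: dominated by P7 (storage 50≥33, cost 199≤371, write latency 47.5≤84.0, read latency 25.5≤41.0).
P4: not dominated.
P5: dominated by P7 (storage 50≥37, cost 199≤1019, write latency 47.5≤55.7, read latency 25.5≤45.9).
P6: not dominated.
P7: not dominated (best storage).

P1, P2, P4, P6, P7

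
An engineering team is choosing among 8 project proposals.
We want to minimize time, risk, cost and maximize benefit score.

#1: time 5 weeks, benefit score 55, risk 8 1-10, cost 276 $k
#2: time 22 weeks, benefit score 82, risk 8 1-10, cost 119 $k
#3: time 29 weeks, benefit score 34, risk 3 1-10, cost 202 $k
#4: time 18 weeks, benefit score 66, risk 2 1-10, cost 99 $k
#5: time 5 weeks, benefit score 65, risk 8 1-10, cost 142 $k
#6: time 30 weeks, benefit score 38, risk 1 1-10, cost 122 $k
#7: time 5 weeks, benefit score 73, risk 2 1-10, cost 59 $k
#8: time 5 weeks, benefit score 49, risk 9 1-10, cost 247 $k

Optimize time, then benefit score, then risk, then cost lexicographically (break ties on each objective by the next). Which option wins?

First minimize time: best is 5, kept {#1, #5, #7, #8}.
Then maximize benefit score: best is 73, kept {#7}.

#7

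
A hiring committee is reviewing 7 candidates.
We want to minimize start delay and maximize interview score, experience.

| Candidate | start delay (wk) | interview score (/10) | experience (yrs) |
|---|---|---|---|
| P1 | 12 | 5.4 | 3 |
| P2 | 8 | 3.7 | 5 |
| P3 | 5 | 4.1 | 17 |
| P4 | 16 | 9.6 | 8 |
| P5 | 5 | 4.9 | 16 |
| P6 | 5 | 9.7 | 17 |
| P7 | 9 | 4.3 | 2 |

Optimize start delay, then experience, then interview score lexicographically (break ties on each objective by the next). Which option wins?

P6

First minimize start delay: best is 5, kept {P3, P5, P6}.
Then maximize experience: best is 17, kept {P3, P6}.
Then maximize interview score: best is 9.7, kept {P6}.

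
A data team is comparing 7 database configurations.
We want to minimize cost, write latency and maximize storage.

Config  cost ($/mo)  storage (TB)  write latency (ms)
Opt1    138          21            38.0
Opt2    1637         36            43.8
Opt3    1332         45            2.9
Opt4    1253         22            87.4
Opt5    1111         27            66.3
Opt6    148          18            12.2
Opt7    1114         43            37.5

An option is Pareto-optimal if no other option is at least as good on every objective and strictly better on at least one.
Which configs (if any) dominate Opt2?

Opt3: cost 1332≤1637, storage 45≥36, write latency 2.9≤43.8 — dominates Opt2.
Opt7: cost 1114≤1637, storage 43≥36, write latency 37.5≤43.8 — dominates Opt2.
Others (Opt1, Opt4, Opt5, Opt6) are each worse than Opt2 on at least one objective.

Opt3, Opt7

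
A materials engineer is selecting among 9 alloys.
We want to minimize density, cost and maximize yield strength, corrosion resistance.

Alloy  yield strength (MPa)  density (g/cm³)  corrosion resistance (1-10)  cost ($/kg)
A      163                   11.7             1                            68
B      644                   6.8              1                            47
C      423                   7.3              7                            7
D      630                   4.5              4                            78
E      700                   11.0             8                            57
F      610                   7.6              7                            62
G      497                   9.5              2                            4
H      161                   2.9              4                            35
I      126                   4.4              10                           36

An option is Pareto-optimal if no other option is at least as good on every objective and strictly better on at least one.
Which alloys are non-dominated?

A: dominated by B (yield strength 644≥163, density 6.8≤11.7, corrosion resistance 1≥1, cost 47≤68).
B: not dominated.
C: not dominated.
D: not dominated.
E: not dominated (best yield strength).
F: not dominated.
G: not dominated (best cost).
H: not dominated (best density).
I: not dominated (best corrosion resistance).

B, C, D, E, F, G, H, I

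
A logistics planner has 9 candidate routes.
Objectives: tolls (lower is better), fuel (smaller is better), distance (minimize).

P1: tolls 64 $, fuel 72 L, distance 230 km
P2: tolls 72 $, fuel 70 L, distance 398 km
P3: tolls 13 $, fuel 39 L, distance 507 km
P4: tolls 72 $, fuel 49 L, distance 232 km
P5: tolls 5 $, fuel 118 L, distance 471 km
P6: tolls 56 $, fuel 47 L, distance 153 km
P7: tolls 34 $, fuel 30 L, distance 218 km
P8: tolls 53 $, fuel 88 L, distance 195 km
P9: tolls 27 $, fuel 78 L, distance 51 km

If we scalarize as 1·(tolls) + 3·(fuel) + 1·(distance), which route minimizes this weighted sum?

P1: 1·64 + 3·72 + 1·230 = 510
P2: 1·72 + 3·70 + 1·398 = 680
P3: 1·13 + 3·39 + 1·507 = 637
P4: 1·72 + 3·49 + 1·232 = 451
P5: 1·5 + 3·118 + 1·471 = 830
P6: 1·56 + 3·47 + 1·153 = 350
P7: 1·34 + 3·30 + 1·218 = 342
P8: 1·53 + 3·88 + 1·195 = 512
P9: 1·27 + 3·78 + 1·51 = 312
Lowest: P9 at 312.

P9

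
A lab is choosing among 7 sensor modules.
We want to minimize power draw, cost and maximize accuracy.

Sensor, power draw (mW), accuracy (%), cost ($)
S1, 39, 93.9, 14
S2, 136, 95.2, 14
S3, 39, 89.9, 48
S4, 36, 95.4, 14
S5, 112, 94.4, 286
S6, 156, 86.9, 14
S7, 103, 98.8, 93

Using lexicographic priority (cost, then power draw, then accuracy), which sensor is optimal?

First minimize cost: best is 14, kept {S1, S2, S4, S6}.
Then minimize power draw: best is 36, kept {S4}.

S4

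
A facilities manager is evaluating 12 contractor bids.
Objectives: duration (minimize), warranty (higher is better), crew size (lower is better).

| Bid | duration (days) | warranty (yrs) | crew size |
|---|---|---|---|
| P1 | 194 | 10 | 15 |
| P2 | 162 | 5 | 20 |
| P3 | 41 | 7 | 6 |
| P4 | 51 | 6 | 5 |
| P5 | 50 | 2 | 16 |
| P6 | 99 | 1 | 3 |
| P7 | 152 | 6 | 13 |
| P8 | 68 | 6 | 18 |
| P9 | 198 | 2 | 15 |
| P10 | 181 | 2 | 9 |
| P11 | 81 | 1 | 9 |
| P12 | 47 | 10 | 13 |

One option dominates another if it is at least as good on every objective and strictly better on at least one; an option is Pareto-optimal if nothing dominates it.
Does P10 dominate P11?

No

P10 vs P11: P10 is worse on duration (181 vs 81), so it does not dominate P11.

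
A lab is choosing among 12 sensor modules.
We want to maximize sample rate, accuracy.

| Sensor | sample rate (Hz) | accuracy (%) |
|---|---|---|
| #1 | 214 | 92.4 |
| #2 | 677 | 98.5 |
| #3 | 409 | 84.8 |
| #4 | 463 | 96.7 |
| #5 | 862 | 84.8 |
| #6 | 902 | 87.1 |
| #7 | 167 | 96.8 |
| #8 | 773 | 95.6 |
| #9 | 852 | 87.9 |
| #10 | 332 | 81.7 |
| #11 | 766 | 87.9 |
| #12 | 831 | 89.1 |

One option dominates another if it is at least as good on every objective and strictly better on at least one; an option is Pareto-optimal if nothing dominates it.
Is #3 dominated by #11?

Yes

#11 vs #3: sample rate 766≥409, accuracy 87.9≥84.8 — #11 is at least as good on every objective with at least one strict improvement.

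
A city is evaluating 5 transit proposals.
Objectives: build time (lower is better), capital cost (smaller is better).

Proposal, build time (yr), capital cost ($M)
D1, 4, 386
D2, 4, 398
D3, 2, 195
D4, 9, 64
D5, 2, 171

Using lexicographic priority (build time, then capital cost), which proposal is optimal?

First minimize build time: best is 2, kept {D3, D5}.
Then minimize capital cost: best is 171, kept {D5}.

D5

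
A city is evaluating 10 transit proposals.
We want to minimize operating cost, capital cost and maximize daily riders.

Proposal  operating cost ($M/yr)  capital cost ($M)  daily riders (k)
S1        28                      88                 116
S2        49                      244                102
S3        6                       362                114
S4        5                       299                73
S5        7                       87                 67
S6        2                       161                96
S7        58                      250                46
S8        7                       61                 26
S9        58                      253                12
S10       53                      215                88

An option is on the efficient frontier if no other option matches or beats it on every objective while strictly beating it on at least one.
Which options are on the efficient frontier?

S1, S3, S5, S6, S8

S1: not dominated (best daily riders).
S2: dominated by S1 (operating cost 28≤49, capital cost 88≤244, daily riders 116≥102).
S3: not dominated.
S4: dominated by S6 (operating cost 2≤5, capital cost 161≤299, daily riders 96≥73).
S5: not dominated.
S6: not dominated (best operating cost).
S7: dominated by S1 (operating cost 28≤58, capital cost 88≤250, daily riders 116≥46).
S8: not dominated (best capital cost).
S9: dominated by S1 (operating cost 28≤58, capital cost 88≤253, daily riders 116≥12).
S10: dominated by S1 (operating cost 28≤53, capital cost 88≤215, daily riders 116≥88).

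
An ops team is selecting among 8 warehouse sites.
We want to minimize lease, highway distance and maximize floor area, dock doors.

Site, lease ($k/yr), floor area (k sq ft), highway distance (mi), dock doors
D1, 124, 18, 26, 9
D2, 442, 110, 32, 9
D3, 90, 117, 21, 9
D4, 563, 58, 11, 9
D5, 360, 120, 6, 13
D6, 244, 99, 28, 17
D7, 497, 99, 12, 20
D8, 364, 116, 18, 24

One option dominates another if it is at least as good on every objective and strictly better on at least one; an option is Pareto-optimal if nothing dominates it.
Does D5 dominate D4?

D5 vs D4: lease 360≤563, floor area 120≥58, highway distance 6≤11, dock doors 13≥9 — D5 is at least as good on every objective with at least one strict improvement.

Yes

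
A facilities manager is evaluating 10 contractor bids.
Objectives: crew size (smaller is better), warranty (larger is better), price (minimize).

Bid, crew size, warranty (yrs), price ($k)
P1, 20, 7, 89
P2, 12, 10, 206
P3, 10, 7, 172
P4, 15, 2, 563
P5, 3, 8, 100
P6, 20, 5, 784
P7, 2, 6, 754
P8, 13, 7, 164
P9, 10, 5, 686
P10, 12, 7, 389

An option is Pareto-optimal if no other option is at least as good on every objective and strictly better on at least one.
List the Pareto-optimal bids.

P1, P2, P5, P7

P1: not dominated (best price).
P2: not dominated (best warranty).
P3: dominated by P5 (crew size 3≤10, warranty 8≥7, price 100≤172).
P4: dominated by P2 (crew size 12≤15, warranty 10≥2, price 206≤563).
P5: not dominated.
P6: dominated by P1 (crew size 20≤20, warranty 7≥5, price 89≤784).
P7: not dominated (best crew size).
P8: dominated by P5 (crew size 3≤13, warranty 8≥7, price 100≤164).
P9: dominated by P3 (crew size 10≤10, warranty 7≥5, price 172≤686).
P10: dominated by P2 (crew size 12≤12, warranty 10≥7, price 206≤389).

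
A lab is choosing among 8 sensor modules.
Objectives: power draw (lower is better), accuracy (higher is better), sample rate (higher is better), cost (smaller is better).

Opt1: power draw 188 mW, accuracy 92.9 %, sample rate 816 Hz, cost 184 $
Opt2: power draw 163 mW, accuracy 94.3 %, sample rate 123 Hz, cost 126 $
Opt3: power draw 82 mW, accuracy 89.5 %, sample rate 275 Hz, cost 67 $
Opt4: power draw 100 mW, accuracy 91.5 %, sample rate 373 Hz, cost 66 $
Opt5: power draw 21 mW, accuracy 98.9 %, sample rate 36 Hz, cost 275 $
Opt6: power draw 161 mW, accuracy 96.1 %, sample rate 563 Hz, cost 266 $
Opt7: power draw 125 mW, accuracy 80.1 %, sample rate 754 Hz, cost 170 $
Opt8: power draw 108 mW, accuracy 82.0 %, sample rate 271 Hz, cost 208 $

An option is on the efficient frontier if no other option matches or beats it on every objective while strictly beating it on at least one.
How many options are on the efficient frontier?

7

Opt1: not dominated (best sample rate).
Opt2: not dominated.
Opt3: not dominated.
Opt4: not dominated (best cost).
Opt5: not dominated (best power draw).
Opt6: not dominated.
Opt7: not dominated.
Opt8: dominated by Opt3 (power draw 82≤108, accuracy 89.5≥82.0, sample rate 275≥271, cost 67≤208).
Pareto-optimal: Opt1, Opt2, Opt3, Opt4, Opt5, Opt6, Opt7 → 7.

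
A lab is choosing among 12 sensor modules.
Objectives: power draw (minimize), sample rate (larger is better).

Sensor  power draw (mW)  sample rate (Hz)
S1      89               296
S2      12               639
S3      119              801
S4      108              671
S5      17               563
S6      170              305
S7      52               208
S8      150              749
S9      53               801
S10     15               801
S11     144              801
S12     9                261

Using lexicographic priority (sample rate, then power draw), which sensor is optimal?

S10

First maximize sample rate: best is 801, kept {S3, S9, S10, S11}.
Then minimize power draw: best is 15, kept {S10}.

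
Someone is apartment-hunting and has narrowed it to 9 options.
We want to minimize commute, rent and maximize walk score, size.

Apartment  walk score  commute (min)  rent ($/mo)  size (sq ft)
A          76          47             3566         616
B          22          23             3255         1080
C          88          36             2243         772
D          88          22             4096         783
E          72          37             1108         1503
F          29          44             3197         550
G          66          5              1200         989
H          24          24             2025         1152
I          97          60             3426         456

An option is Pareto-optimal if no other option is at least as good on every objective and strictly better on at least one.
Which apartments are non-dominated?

B, C, D, E, G, H, I

A: dominated by C (walk score 88≥76, commute 36≤47, rent 2243≤3566, size 772≥616).
B: not dominated.
C: not dominated.
D: not dominated.
E: not dominated (best rent).
F: dominated by C (walk score 88≥29, commute 36≤44, rent 2243≤3197, size 772≥550).
G: not dominated (best commute).
H: not dominated.
I: not dominated (best walk score).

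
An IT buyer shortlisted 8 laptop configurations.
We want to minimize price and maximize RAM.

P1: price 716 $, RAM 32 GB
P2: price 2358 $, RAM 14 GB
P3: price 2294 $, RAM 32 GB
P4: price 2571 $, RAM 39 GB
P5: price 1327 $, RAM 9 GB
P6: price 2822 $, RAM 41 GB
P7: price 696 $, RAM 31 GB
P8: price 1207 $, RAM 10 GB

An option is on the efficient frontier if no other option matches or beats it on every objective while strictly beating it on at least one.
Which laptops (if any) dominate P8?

P1: price 716≤1207, RAM 32≥10 — dominates P8.
P7: price 696≤1207, RAM 31≥10 — dominates P8.
Others (P2, P3, P4, P5, P6) are each worse than P8 on at least one objective.

P1, P7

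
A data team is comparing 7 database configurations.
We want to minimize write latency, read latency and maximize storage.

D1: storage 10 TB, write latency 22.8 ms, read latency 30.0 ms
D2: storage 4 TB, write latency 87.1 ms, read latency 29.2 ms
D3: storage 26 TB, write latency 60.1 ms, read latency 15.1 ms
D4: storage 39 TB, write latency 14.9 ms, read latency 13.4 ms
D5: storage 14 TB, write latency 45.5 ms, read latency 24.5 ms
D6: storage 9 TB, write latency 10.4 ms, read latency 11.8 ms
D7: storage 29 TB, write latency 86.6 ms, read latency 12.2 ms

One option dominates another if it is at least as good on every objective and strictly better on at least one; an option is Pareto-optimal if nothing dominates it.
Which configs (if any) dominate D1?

D4: storage 39≥10, write latency 14.9≤22.8, read latency 13.4≤30.0 — dominates D1.
Others (D2, D3, D5, D6, D7) are each worse than D1 on at least one objective.

D4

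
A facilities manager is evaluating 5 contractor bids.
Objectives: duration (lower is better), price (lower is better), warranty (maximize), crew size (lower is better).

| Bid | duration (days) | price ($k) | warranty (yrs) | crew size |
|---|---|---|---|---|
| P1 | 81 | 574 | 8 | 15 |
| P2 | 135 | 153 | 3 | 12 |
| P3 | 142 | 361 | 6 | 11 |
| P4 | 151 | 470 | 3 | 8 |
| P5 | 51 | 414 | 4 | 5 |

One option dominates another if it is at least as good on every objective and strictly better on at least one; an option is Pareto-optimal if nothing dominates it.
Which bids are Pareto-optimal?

P1, P2, P3, P5

P1: not dominated (best warranty).
P2: not dominated (best price).
P3: not dominated.
P4: dominated by P5 (duration 51≤151, price 414≤470, warranty 4≥3, crew size 5≤8).
P5: not dominated (best duration).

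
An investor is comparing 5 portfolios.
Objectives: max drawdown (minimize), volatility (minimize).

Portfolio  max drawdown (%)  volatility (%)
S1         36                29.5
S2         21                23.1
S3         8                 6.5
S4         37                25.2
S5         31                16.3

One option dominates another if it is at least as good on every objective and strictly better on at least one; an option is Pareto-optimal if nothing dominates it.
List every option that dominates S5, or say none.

S3

S3: max drawdown 8≤31, volatility 6.5≤16.3 — dominates S5.
Others (S1, S2, S4) are each worse than S5 on at least one objective.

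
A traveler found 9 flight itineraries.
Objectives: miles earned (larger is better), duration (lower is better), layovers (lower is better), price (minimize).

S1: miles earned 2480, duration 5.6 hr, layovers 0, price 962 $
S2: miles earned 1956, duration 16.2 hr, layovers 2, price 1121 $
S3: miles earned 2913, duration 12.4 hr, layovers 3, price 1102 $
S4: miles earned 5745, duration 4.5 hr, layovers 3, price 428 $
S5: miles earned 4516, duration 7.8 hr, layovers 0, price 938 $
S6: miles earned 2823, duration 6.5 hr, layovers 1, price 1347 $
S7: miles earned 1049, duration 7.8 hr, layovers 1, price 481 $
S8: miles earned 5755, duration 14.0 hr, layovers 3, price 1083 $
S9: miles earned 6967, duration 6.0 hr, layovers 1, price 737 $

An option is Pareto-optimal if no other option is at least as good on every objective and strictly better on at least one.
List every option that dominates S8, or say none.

S9: miles earned 6967≥5755, duration 6.0≤14.0, layovers 1≤3, price 737≤1083 — dominates S8.
Others (S1, S2, S3, S4, S5, S6, S7) are each worse than S8 on at least one objective.

S9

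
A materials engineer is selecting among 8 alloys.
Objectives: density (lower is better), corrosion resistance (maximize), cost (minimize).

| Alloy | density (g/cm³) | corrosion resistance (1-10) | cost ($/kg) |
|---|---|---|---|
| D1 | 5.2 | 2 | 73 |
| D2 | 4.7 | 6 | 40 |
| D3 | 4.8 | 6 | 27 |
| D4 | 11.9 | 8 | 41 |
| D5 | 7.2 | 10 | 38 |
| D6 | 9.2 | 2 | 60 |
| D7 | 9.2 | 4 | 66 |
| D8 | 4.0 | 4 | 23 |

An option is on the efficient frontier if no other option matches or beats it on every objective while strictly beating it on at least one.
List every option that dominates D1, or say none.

D2: density 4.7≤5.2, corrosion resistance 6≥2, cost 40≤73 — dominates D1.
D3: density 4.8≤5.2, corrosion resistance 6≥2, cost 27≤73 — dominates D1.
D8: density 4.0≤5.2, corrosion resistance 4≥2, cost 23≤73 — dominates D1.
Others (D4, D5, D6, D7) are each worse than D1 on at least one objective.

D2, D3, D8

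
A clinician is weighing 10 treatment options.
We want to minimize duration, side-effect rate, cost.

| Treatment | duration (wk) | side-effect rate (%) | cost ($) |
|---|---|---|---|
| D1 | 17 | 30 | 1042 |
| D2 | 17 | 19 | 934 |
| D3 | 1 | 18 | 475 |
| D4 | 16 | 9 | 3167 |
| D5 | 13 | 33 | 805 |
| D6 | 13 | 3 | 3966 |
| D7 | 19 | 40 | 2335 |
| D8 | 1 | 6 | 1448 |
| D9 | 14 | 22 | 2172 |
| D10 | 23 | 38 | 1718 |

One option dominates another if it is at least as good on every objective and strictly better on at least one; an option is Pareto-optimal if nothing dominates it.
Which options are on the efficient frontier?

D3, D6, D8

D1: dominated by D2 (duration 17≤17, side-effect rate 19≤30, cost 934≤1042).
D2: dominated by D3 (duration 1≤17, side-effect rate 18≤19, cost 475≤934).
D3: not dominated (best cost).
D4: dominated by D8 (duration 1≤16, side-effect rate 6≤9, cost 1448≤3167).
D5: dominated by D3 (duration 1≤13, side-effect rate 18≤33, cost 475≤805).
D6: not dominated (best side-effect rate).
D7: dominated by D1 (duration 17≤19, side-effect rate 30≤40, cost 1042≤2335).
D8: not dominated.
D9: dominated by D3 (duration 1≤14, side-effect rate 18≤22, cost 475≤2172).
D10: dominated by D1 (duration 17≤23, side-effect rate 30≤38, cost 1042≤1718).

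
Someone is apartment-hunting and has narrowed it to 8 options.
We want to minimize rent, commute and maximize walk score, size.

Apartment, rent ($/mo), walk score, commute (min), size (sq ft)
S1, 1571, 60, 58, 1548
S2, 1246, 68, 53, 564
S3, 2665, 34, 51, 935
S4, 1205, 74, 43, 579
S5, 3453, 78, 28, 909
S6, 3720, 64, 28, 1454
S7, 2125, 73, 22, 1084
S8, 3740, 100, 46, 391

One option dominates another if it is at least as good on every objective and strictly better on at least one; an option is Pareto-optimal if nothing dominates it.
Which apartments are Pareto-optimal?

S1, S4, S5, S6, S7, S8

S1: not dominated (best size).
S2: dominated by S4 (rent 1205≤1246, walk score 74≥68, commute 43≤53, size 579≥564).
S3: dominated by S7 (rent 2125≤2665, walk score 73≥34, commute 22≤51, size 1084≥935).
S4: not dominated (best rent).
S5: not dominated.
S6: not dominated.
S7: not dominated (best commute).
S8: not dominated (best walk score).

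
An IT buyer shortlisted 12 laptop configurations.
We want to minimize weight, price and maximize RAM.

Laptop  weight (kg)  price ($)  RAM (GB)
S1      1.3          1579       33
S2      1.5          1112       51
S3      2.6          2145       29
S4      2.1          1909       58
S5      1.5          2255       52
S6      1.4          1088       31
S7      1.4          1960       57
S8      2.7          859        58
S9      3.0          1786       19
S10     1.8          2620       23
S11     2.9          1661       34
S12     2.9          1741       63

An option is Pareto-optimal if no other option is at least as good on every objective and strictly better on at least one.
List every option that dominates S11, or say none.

S2: weight 1.5≤2.9, price 1112≤1661, RAM 51≥34 — dominates S11.
S8: weight 2.7≤2.9, price 859≤1661, RAM 58≥34 — dominates S11.
Others (S1, S3, S4, S5, S6, S7, S9, S10, S12) are each worse than S11 on at least one objective.

S2, S8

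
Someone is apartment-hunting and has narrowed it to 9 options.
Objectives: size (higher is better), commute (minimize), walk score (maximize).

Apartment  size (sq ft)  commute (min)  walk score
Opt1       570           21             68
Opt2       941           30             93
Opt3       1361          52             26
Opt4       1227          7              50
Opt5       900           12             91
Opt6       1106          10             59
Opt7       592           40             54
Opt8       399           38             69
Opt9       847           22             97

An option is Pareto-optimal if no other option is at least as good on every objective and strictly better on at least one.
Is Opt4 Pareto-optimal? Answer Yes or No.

Yes

Opt1: worse on size (570 vs 1227).
Opt2: worse on size (941 vs 1227).
Opt3: worse on commute (52 vs 7).
Opt5: worse on size (900 vs 1227).
Opt6: worse on size (1106 vs 1227).
Opt7: worse on size (592 vs 1227).
Opt8: worse on size (399 vs 1227).
Opt9: worse on size (847 vs 1227).
No option is at least as good as Opt4 on every objective and strictly better on one.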